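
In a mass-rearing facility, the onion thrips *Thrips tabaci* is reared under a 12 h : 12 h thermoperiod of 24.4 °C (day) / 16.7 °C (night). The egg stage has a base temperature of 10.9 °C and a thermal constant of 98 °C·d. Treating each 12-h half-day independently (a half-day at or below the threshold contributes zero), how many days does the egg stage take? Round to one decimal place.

Day half: max(0, 24.4 − 10.9) × 0.5 = 13.5 × 0.5 = 6.75 DD.
Night half: max(0, 16.7 − 10.9) × 0.5 = 5.8 × 0.5 = 2.90 DD.
Per 24 h: 9.65 DD/day.
Duration = 98 / 9.65 = 10.155 ≈ 10.2 days.

10.2 days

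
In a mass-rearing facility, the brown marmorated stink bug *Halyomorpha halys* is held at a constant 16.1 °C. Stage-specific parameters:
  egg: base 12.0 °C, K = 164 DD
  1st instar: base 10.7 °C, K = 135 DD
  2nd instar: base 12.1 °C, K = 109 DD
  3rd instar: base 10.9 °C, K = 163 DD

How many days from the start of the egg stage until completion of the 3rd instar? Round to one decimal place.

123.6 days

egg: 164 / (16.1 − 12.0) = 164 / 4.1 = 40.000 d.
1st instar: 135 / (16.1 − 10.7) = 135 / 5.4 = 25.000 d.
2nd instar: 109 / (16.1 − 12.1) = 109 / 4.0 = 27.250 d.
3rd instar: 163 / (16.1 − 10.9) = 163 / 5.2 = 31.346 d.
Sum = 123.596 ≈ 123.6 days.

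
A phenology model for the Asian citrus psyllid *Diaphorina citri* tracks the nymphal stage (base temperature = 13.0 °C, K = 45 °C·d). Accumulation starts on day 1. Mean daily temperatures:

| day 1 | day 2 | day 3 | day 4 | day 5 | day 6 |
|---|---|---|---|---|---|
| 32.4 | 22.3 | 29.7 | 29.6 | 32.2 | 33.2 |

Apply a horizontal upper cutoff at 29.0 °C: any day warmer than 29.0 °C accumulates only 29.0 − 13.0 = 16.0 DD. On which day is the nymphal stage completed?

day 4

Daily DD above 13.0 °C (capped at 16.0): 16.0, 9.3, 16.0, 16.0, 16.0, 16.0.
Cumulative: 16.0, 25.3, 41.3, 57.3, 73.3, 89.3.
The total first reaches 45 DD on day 4.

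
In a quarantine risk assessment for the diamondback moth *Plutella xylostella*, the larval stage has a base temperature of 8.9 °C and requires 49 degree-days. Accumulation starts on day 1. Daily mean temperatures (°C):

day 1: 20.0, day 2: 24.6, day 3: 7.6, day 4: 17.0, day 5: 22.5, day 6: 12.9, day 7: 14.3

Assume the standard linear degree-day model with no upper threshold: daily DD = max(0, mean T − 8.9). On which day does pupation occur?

Daily DD above 8.9 °C: 11.1, 15.7, 0.0, 8.1, 13.6, 4.0, 5.4.
Cumulative: 11.1, 26.8, 26.8, 34.9, 48.5, 52.5, 57.9.
The total first reaches 49 DD on day 6.

day 6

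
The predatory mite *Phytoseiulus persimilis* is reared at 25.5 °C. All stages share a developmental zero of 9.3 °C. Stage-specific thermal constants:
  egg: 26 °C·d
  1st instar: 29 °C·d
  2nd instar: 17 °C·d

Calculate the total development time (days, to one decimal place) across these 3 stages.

4.4 days

Daily accumulation at 25.5 °C = 25.5 − 9.3 = 16.2 DD/day.
Total K = 26 + 29 + 17 = 72 DD.
Total duration = 72 / 16.2 = 4.444 ≈ 4.4 days.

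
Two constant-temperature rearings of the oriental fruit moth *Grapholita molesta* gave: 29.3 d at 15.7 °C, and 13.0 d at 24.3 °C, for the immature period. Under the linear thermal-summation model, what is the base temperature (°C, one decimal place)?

8.8 °C

Under the model K = D·(T − T_b), so D₁·(T₁ − T_b) = D₂·(T₂ − T_b).
29.3·(15.7 − T_b) = 13.0·(24.3 − T_b)
T_b = (29.3·15.7 − 13.0·24.3) / (29.3 − 13.0) = 144.11 / 16.3 = 8.841 °C ≈ 8.8 °C.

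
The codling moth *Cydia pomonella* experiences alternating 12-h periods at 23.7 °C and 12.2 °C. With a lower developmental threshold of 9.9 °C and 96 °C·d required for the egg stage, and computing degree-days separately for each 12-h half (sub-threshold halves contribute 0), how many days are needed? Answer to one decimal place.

Day half: max(0, 23.7 − 9.9) × 0.5 = 13.8 × 0.5 = 6.90 DD.
Night half: max(0, 12.2 − 9.9) × 0.5 = 2.3 × 0.5 = 1.15 DD.
Per 24 h: 8.05 DD/day.
Duration = 96 / 8.05 = 11.925 ≈ 11.9 days.

11.9 days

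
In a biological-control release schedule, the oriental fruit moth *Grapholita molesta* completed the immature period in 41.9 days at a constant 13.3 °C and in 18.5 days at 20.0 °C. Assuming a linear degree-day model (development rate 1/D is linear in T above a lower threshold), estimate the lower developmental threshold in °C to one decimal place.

8.0 °C

Equal thermal constants: D₁(T₁ − T_b) = D₂(T₂ − T_b).
41.9·(13.3 − T_b) = 18.5·(20.0 − T_b)
T_b = (41.9·13.3 − 18.5·20.0) / (41.9 − 18.5) = 187.27 / 23.4 = 8.003 °C ≈ 8.0 °C.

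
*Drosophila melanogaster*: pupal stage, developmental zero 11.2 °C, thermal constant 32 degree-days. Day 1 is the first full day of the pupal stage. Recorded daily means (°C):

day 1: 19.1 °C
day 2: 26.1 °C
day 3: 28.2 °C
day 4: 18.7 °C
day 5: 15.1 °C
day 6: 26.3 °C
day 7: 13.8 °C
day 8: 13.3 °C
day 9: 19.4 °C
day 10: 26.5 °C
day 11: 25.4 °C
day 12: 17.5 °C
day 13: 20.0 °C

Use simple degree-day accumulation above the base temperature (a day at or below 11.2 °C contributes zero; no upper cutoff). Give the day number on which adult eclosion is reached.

Daily DD above 11.2 °C: 7.9, 14.9, 17.0, 7.5, 3.9, 15.1, 2.6, 2.1, 8.2, 15.3, 14.2, 6.3, 8.8.
Cumulative: 7.9, 22.8, 39.8, 47.3, 51.2, 66.3, 68.9, 71.0, 79.2, 94.5, 108.7, 115.0, 123.8.
The total first reaches 32 DD on day 3.

day 3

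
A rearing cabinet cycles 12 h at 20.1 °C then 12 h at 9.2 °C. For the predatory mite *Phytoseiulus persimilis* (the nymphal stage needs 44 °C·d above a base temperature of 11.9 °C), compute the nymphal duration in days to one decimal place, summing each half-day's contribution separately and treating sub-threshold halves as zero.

Day half: max(0, 20.1 − 11.9) × 0.5 = 8.2 × 0.5 = 4.10 DD.
Night half: max(0, 9.2 − 11.9) × 0.5 = 0.0 × 0.5 = 0.00 DD.
Per 24 h: 4.10 DD/day.
Duration = 44 / 4.10 = 10.732 ≈ 10.7 days.

10.7 days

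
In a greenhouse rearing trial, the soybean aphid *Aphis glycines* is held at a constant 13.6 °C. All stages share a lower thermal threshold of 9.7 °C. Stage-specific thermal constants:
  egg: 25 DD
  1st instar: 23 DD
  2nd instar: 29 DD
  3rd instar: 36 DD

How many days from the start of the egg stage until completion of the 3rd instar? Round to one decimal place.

29.0 days

Daily accumulation at 13.6 °C = 13.6 − 9.7 = 3.9 DD/day.
Total K = 25 + 23 + 29 + 36 = 113 DD.
Total duration = 113 / 3.9 = 28.974 ≈ 29.0 days.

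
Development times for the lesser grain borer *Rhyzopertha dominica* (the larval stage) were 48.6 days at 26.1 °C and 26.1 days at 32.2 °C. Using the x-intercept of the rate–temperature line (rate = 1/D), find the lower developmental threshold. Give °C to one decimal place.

Equal thermal constants: D₁(T₁ − T_b) = D₂(T₂ − T_b).
48.6·(26.1 − T_b) = 26.1·(32.2 − T_b)
T_b = (48.6·26.1 − 26.1·32.2) / (48.6 − 26.1) = 428.04 / 22.5 = 19.024 °C ≈ 19.0 °C.

19.0 °C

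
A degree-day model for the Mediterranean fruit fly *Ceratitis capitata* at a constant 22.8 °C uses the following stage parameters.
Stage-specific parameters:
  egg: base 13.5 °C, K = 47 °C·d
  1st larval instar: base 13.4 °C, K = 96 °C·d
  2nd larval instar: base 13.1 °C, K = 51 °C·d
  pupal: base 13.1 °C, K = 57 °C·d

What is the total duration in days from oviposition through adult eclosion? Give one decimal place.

26.4 days

egg: 47 / (22.8 − 13.5) = 47 / 9.3 = 5.054 d.
1st larval instar: 96 / (22.8 − 13.4) = 96 / 9.4 = 10.213 d.
2nd larval instar: 51 / (22.8 − 13.1) = 51 / 9.7 = 5.258 d.
pupal: 57 / (22.8 − 13.1) = 57 / 9.7 = 5.876 d.
Sum = 26.401 ≈ 26.4 days.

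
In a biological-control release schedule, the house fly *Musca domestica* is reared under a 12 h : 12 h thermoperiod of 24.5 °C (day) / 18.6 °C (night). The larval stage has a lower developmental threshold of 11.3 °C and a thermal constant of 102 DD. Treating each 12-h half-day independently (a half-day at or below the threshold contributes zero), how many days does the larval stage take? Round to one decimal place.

10.0 days

Day half: max(0, 24.5 − 11.3) × 0.5 = 13.2 × 0.5 = 6.60 DD.
Night half: max(0, 18.6 − 11.3) × 0.5 = 7.3 × 0.5 = 3.65 DD.
Per 24 h: 10.25 DD/day.
Duration = 102 / 10.25 = 9.951 ≈ 10.0 days.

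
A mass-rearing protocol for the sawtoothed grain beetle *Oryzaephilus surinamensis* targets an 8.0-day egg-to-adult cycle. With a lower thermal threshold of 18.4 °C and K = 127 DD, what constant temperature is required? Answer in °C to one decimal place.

34.3 °C

Required daily accumulation = 127 / 8.0 = 15.875 DD/day.
T = T_base + 15.875 = 18.4 + 15.875 = 34.275 ≈ 34.3 °C.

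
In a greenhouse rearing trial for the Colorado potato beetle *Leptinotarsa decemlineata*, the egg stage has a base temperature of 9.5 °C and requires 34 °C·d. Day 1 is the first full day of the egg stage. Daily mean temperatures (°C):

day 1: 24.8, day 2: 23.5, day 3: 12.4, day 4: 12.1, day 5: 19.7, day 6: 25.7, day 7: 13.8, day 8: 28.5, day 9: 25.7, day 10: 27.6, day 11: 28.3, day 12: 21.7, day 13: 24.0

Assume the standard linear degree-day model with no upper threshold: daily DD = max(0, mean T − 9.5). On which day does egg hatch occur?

day 4

Daily DD above 9.5 °C: 15.3, 14.0, 2.9, 2.6, 10.2, 16.2, 4.3, 19.0, 16.2, 18.1, 18.8, 12.2, 14.5.
Cumulative: 15.3, 29.3, 32.2, 34.8, 45.0, 61.2, 65.5, 84.5, 100.7, 118.8, 137.6, 149.8, 164.3.
The total first reaches 34 DD on day 4.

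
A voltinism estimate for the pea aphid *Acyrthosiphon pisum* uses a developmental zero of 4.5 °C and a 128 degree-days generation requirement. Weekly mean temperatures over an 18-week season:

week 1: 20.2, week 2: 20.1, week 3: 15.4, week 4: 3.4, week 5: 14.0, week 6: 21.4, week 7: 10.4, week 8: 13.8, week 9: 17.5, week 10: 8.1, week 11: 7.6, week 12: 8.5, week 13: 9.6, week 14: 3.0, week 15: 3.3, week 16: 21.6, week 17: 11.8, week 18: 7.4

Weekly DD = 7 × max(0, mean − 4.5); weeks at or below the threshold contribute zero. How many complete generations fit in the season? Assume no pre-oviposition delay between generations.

Weekly DD (7 × max(0, T̄ − 4.5)): 109.9, 109.2, 76.3, 0.0, 66.5, 118.3, 41.3, 65.1, 91.0, 25.2, 21.7, 28.0, 35.7, 0.0, 0.0, 119.7, 51.1, 20.3.
Season total = 979.3 DD.
Complete generations = ⌊979.3 / 128⌋ = 7.

7 generations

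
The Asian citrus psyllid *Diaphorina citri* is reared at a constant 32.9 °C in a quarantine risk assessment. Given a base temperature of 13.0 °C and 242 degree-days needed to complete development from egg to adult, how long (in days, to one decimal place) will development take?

Daily accumulation = 32.9 − 13.0 = 19.9 DD/day.
Duration = 242 / 19.9 = 12.161 ≈ 12.2 days.

12.2 days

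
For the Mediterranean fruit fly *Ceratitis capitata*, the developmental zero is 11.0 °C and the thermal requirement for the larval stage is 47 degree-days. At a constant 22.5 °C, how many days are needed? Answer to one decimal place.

4.1 days

Daily accumulation = 22.5 − 11.0 = 11.5 DD/day.
Duration = 47 / 11.5 = 4.087 ≈ 4.1 days.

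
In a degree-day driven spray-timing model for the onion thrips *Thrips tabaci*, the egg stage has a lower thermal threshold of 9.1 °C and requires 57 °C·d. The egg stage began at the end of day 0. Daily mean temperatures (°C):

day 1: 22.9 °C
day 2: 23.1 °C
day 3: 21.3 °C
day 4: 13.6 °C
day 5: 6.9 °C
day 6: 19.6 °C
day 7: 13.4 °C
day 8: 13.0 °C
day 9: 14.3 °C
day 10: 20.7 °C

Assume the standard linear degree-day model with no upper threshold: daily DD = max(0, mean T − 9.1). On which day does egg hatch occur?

day 7

Daily DD above 9.1 °C: 13.8, 14.0, 12.2, 4.5, 0.0, 10.5, 4.3, 3.9, 5.2, 11.6.
Cumulative: 13.8, 27.8, 40.0, 44.5, 44.5, 55.0, 59.3, 63.2, 68.4, 80.0.
The total first reaches 57 DD on day 7.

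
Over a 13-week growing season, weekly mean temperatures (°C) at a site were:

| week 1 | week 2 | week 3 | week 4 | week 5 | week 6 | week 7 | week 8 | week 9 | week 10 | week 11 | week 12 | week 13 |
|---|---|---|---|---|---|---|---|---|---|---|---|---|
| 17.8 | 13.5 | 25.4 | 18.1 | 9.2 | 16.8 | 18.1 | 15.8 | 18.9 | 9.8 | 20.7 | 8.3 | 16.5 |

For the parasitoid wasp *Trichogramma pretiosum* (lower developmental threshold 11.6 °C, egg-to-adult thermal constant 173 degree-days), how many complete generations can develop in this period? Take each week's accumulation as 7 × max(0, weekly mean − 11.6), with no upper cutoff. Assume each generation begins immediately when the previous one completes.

2 generations

Weekly DD (7 × max(0, T̄ − 11.6)): 43.4, 13.3, 96.6, 45.5, 0.0, 36.4, 45.5, 29.4, 51.1, 0.0, 63.7, 0.0, 34.3.
Season total = 459.2 DD.
Complete generations = ⌊459.2 / 173⌋ = 2.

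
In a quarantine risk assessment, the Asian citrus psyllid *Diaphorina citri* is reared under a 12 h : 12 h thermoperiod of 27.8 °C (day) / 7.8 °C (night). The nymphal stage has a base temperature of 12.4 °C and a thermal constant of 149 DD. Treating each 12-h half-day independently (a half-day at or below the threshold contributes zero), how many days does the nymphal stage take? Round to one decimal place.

19.4 days

Day half: max(0, 27.8 − 12.4) × 0.5 = 15.4 × 0.5 = 7.70 DD.
Night half: max(0, 7.8 − 12.4) × 0.5 = 0.0 × 0.5 = 0.00 DD.
Per 24 h: 7.70 DD/day.
Duration = 149 / 7.70 = 19.351 ≈ 19.4 days.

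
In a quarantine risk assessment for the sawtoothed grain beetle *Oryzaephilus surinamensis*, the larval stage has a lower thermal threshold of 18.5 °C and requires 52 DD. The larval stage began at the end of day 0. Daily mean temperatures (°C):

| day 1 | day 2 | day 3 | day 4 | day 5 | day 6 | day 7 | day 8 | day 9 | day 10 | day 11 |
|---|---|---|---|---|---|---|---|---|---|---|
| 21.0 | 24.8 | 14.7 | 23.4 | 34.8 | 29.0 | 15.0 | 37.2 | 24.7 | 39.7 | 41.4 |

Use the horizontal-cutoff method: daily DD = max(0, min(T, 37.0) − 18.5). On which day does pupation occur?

day 8

Daily DD above 18.5 °C (capped at 18.5): 2.5, 6.3, 0.0, 4.9, 16.3, 10.5, 0.0, 18.5, 6.2, 18.5, 18.5.
Cumulative: 2.5, 8.8, 8.8, 13.7, 30.0, 40.5, 40.5, 59.0, 65.2, 83.7, 102.2.
The total first reaches 52 DD on day 8.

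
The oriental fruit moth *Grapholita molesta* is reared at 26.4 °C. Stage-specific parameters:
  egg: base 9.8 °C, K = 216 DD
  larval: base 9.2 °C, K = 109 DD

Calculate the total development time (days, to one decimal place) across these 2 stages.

egg: 216 / (26.4 − 9.8) = 216 / 16.6 = 13.012 d.
larval: 109 / (26.4 − 9.2) = 109 / 17.2 = 6.337 d.
Sum = 19.349 ≈ 19.3 days.

19.3 days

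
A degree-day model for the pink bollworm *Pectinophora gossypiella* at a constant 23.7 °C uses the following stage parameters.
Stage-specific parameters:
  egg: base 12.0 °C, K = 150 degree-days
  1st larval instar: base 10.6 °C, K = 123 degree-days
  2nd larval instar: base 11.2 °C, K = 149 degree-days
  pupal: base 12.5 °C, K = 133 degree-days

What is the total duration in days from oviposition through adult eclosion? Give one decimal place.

egg: 150 / (23.7 − 12.0) = 150 / 11.7 = 12.821 d.
1st larval instar: 123 / (23.7 − 10.6) = 123 / 13.1 = 9.389 d.
2nd larval instar: 149 / (23.7 − 11.2) = 149 / 12.5 = 11.920 d.
pupal: 133 / (23.7 − 12.5) = 133 / 11.2 = 11.875 d.
Sum = 46.005 ≈ 46.0 days.

46.0 days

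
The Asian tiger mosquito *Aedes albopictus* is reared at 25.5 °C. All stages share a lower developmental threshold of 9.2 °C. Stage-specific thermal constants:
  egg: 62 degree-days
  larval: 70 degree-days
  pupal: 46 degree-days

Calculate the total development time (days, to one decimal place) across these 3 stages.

Daily accumulation at 25.5 °C = 25.5 − 9.2 = 16.3 DD/day.
Total K = 62 + 70 + 46 = 178 DD.
Total duration = 178 / 16.3 = 10.920 ≈ 10.9 days.

10.9 days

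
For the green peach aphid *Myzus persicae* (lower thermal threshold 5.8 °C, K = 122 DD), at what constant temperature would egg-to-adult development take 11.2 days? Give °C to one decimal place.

16.7 °C

Required daily accumulation = 122 / 11.2 = 10.893 DD/day.
T = T_base + 10.893 = 5.8 + 10.893 = 16.693 ≈ 16.7 °C.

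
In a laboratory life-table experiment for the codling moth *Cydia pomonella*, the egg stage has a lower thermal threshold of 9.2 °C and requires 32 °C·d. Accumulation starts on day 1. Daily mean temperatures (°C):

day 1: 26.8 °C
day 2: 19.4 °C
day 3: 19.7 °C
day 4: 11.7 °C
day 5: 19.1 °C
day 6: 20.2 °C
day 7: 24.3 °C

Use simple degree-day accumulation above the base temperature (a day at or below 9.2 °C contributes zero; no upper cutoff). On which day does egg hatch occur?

Daily DD above 9.2 °C: 17.6, 10.2, 10.5, 2.5, 9.9, 11.0, 15.1.
Cumulative: 17.6, 27.8, 38.3, 40.8, 50.7, 61.7, 76.8.
The total first reaches 32 DD on day 3.

day 3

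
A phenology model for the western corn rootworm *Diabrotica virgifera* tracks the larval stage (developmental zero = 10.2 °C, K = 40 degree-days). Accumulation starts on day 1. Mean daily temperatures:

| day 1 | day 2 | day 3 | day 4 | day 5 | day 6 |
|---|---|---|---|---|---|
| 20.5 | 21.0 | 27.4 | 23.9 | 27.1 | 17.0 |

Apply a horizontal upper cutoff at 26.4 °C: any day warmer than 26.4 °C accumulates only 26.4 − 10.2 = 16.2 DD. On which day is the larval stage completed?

day 4

Daily DD above 10.2 °C (capped at 16.2): 10.3, 10.8, 16.2, 13.7, 16.2, 6.8.
Cumulative: 10.3, 21.1, 37.3, 51.0, 67.2, 74.0.
The total first reaches 40 DD on day 4.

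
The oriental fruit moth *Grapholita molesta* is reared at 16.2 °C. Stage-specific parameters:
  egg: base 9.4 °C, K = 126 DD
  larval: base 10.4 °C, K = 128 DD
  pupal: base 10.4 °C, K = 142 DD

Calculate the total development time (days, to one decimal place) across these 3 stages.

65.1 days

egg: 126 / (16.2 − 9.4) = 126 / 6.8 = 18.529 d.
larval: 128 / (16.2 − 10.4) = 128 / 5.8 = 22.069 d.
pupal: 142 / (16.2 − 10.4) = 142 / 5.8 = 24.483 d.
Sum = 65.081 ≈ 65.1 days.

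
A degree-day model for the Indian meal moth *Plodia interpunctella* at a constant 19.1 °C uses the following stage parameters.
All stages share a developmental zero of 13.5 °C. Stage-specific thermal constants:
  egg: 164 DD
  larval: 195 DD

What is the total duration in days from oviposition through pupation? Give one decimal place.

64.1 days

Daily accumulation at 19.1 °C = 19.1 − 13.5 = 5.6 DD/day.
Total K = 164 + 195 = 359 DD.
Total duration = 359 / 5.6 = 64.107 ≈ 64.1 days.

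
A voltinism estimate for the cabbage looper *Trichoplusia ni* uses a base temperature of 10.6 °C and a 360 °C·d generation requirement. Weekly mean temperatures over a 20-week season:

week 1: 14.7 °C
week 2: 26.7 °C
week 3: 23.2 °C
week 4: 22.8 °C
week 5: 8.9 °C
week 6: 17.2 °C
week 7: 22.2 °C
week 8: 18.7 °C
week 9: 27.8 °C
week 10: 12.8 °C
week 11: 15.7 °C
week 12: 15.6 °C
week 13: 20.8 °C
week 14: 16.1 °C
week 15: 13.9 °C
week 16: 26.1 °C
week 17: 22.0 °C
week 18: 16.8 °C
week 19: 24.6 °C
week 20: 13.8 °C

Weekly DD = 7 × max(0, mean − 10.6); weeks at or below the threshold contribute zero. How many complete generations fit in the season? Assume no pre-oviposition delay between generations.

Weekly DD (7 × max(0, T̄ − 10.6)): 28.7, 112.7, 88.2, 85.4, 0.0, 46.2, 81.2, 56.7, 120.4, 15.4, 35.7, 35.0, 71.4, 38.5, 23.1, 108.5, 79.8, 43.4, 98.0, 22.4.
Season total = 1190.7 DD.
Complete generations = ⌊1190.7 / 360⌋ = 3.

3 generations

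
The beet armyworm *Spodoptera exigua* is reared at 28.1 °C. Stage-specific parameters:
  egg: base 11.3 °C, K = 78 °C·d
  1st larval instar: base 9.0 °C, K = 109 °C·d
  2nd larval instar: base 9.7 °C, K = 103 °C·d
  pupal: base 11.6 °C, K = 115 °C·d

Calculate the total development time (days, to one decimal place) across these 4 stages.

egg: 78 / (28.1 − 11.3) = 78 / 16.8 = 4.643 d.
1st larval instar: 109 / (28.1 − 9.0) = 109 / 19.1 = 5.707 d.
2nd larval instar: 103 / (28.1 − 9.7) = 103 / 18.4 = 5.598 d.
pupal: 115 / (28.1 − 11.6) = 115 / 16.5 = 6.970 d.
Sum = 22.917 ≈ 22.9 days.

22.9 days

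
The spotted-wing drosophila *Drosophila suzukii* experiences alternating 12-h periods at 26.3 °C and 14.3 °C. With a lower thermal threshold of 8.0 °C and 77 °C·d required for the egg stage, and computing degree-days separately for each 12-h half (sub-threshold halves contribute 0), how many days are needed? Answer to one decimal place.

6.3 days

Day half: max(0, 26.3 − 8.0) × 0.5 = 18.3 × 0.5 = 9.15 DD.
Night half: max(0, 14.3 − 8.0) × 0.5 = 6.3 × 0.5 = 3.15 DD.
Per 24 h: 12.30 DD/day.
Duration = 77 / 12.30 = 6.260 ≈ 6.3 days.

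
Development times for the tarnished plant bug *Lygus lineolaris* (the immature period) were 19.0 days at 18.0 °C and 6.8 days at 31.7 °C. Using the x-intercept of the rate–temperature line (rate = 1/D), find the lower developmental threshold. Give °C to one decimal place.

Linear rate model ⇒ the product D·(T − T_b) is constant across temperatures.
19.0·(18.0 − T_b) = 6.8·(31.7 − T_b)
T_b = (19.0·18.0 − 6.8·31.7) / (19.0 − 6.8) = 126.44 / 12.2 = 10.364 °C ≈ 10.4 °C.

10.4 °C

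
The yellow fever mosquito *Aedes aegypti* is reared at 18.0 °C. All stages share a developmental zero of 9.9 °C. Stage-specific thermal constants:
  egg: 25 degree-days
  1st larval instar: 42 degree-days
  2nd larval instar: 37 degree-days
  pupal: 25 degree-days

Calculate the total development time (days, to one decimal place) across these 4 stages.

15.9 days

Daily accumulation at 18.0 °C = 18.0 − 9.9 = 8.1 DD/day.
Total K = 25 + 42 + 37 + 25 = 129 DD.
Total duration = 129 / 8.1 = 15.926 ≈ 15.9 days.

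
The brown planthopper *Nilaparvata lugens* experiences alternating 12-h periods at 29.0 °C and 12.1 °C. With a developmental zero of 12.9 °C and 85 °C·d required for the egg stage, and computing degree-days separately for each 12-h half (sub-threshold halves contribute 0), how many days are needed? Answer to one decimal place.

Day half: max(0, 29.0 − 12.9) × 0.5 = 16.1 × 0.5 = 8.05 DD.
Night half: max(0, 12.1 − 12.9) × 0.5 = 0.0 × 0.5 = 0.00 DD.
Per 24 h: 8.05 DD/day.
Duration = 85 / 8.05 = 10.559 ≈ 10.6 days.

10.6 days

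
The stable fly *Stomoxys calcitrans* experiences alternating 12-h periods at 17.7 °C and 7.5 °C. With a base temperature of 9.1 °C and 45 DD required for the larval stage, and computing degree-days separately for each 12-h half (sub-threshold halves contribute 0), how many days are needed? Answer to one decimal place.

Day half: max(0, 17.7 − 9.1) × 0.5 = 8.6 × 0.5 = 4.30 DD.
Night half: max(0, 7.5 − 9.1) × 0.5 = 0.0 × 0.5 = 0.00 DD.
Per 24 h: 4.30 DD/day.
Duration = 45 / 4.30 = 10.465 ≈ 10.5 days.

10.5 days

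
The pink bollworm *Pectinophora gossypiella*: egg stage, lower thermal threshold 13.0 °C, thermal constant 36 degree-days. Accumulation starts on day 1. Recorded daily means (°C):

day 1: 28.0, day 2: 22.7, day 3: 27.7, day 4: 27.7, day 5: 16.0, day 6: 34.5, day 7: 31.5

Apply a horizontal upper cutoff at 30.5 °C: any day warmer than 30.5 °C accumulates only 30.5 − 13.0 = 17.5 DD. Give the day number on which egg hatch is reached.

day 3

Daily DD above 13.0 °C (capped at 17.5): 15.0, 9.7, 14.7, 14.7, 3.0, 17.5, 17.5.
Cumulative: 15.0, 24.7, 39.4, 54.1, 57.1, 74.6, 92.1.
The total first reaches 36 DD on day 3.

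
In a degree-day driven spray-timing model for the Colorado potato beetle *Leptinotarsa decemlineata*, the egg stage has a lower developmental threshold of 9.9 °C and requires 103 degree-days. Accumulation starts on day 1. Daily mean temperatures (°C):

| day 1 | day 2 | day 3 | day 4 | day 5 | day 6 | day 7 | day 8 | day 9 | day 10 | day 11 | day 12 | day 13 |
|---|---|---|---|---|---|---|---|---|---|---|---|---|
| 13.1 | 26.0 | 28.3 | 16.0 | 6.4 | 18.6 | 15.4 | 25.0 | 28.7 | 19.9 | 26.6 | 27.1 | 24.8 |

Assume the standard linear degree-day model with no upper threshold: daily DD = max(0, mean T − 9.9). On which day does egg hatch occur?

Daily DD above 9.9 °C: 3.2, 16.1, 18.4, 6.1, 0.0, 8.7, 5.5, 15.1, 18.8, 10.0, 16.7, 17.2, 14.9.
Cumulative: 3.2, 19.3, 37.7, 43.8, 43.8, 52.5, 58.0, 73.1, 91.9, 101.9, 118.6, 135.8, 150.7.
The total first reaches 103 DD on day 11.

day 11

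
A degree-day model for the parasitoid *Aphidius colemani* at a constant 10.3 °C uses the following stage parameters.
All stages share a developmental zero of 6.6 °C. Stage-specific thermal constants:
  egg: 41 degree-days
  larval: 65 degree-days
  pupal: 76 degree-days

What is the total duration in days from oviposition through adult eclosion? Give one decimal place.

49.2 days

Daily accumulation at 10.3 °C = 10.3 − 6.6 = 3.7 DD/day.
Total K = 41 + 65 + 76 = 182 DD.
Total duration = 182 / 3.7 = 49.189 ≈ 49.2 days.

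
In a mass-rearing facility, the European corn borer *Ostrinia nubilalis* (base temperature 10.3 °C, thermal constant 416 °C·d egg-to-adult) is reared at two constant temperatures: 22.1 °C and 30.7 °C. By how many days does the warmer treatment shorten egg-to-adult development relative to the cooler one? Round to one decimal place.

At 22.1 °C: 416 / (22.1 − 10.3) = 416 / 11.8 = 35.254 d.
At 30.7 °C: 416 / (30.7 − 10.3) = 416 / 20.4 = 20.392 d.
Difference = |35.254 − 20.392| = 14.862 ≈ 14.9 days.

14.9 days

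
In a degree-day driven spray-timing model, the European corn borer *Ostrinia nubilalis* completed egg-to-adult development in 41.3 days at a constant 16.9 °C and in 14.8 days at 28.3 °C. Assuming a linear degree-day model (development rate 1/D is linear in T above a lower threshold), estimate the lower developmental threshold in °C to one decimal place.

Equal thermal constants: D₁(T₁ − T_b) = D₂(T₂ − T_b).
41.3·(16.9 − T_b) = 14.8·(28.3 − T_b)
T_b = (41.3·16.9 − 14.8·28.3) / (41.3 − 14.8) = 279.13 / 26.5 = 10.533 °C ≈ 10.5 °C.

10.5 °C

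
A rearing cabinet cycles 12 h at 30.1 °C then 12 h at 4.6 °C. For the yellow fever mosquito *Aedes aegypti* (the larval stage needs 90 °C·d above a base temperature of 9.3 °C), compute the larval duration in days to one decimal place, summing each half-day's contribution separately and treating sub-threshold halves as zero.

8.7 days

Day half: max(0, 30.1 − 9.3) × 0.5 = 20.8 × 0.5 = 10.40 DD.
Night half: max(0, 4.6 − 9.3) × 0.5 = 0.0 × 0.5 = 0.00 DD.
Per 24 h: 10.40 DD/day.
Duration = 90 / 10.40 = 8.654 ≈ 8.7 days.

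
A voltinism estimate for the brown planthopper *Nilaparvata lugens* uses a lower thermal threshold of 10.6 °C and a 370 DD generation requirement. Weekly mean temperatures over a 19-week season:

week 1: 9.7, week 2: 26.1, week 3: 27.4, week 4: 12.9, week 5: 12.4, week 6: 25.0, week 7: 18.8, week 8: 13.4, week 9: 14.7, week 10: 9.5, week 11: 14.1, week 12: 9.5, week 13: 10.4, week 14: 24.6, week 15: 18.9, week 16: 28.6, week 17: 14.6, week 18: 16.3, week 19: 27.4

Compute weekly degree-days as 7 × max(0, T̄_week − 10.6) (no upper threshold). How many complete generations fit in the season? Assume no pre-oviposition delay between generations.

Weekly DD (7 × max(0, T̄ − 10.6)): 0.0, 108.5, 117.6, 16.1, 12.6, 100.8, 57.4, 19.6, 28.7, 0.0, 24.5, 0.0, 0.0, 98.0, 58.1, 126.0, 28.0, 39.9, 117.6.
Season total = 953.4 DD.
Complete generations = ⌊953.4 / 370⌋ = 2.

2 generations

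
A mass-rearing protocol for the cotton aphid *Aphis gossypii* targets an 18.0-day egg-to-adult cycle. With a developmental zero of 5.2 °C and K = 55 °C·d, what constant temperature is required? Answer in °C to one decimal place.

8.3 °C

Required daily accumulation = 55 / 18.0 = 3.056 DD/day.
T = T_base + 3.056 = 5.2 + 3.056 = 8.256 ≈ 8.3 °C.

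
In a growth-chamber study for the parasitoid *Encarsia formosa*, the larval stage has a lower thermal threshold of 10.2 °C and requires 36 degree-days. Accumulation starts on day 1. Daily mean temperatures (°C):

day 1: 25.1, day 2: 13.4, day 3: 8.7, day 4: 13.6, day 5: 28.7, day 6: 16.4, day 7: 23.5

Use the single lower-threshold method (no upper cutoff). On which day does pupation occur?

day 5

Daily DD above 10.2 °C: 14.9, 3.2, 0.0, 3.4, 18.5, 6.2, 13.3.
Cumulative: 14.9, 18.1, 18.1, 21.5, 40.0, 46.2, 59.5.
The total first reaches 36 DD on day 5.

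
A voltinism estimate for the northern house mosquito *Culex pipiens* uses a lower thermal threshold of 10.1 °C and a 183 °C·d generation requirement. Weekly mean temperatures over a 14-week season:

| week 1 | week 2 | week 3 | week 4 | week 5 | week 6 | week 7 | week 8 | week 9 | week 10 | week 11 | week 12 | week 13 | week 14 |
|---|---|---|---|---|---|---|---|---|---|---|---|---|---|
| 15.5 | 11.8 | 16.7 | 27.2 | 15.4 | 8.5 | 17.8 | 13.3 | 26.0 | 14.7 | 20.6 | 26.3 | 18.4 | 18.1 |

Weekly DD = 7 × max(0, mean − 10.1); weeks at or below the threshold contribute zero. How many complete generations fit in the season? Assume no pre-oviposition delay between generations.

Weekly DD (7 × max(0, T̄ − 10.1)): 37.8, 11.9, 46.2, 119.7, 37.1, 0.0, 53.9, 22.4, 111.3, 32.2, 73.5, 113.4, 58.1, 56.0.
Season total = 773.5 DD.
Complete generations = ⌊773.5 / 183⌋ = 4.

4 generations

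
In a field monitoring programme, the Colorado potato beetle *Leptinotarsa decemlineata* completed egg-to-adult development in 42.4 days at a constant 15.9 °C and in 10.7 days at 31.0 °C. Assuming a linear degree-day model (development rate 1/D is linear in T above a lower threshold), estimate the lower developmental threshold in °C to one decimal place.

Linear rate model ⇒ the product D·(T − T_b) is constant across temperatures.
42.4·(15.9 − T_b) = 10.7·(31.0 − T_b)
T_b = (42.4·15.9 − 10.7·31.0) / (42.4 − 10.7) = 342.46 / 31.7 = 10.803 °C ≈ 10.8 °C.

10.8 °C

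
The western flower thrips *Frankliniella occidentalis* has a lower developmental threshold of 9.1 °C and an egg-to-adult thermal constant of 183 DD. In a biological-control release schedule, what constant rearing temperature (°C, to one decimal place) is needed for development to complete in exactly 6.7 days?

36.4 °C

Required daily accumulation = 183 / 6.7 = 27.313 DD/day.
T = T_base + 27.313 = 9.1 + 27.313 = 36.413 ≈ 36.4 °C.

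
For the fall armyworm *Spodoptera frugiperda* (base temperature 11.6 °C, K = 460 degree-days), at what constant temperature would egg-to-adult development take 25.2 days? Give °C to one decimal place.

Required daily accumulation = 460 / 25.2 = 18.254 DD/day.
T = T_base + 18.254 = 11.6 + 18.254 = 29.854 ≈ 29.9 °C.

29.9 °C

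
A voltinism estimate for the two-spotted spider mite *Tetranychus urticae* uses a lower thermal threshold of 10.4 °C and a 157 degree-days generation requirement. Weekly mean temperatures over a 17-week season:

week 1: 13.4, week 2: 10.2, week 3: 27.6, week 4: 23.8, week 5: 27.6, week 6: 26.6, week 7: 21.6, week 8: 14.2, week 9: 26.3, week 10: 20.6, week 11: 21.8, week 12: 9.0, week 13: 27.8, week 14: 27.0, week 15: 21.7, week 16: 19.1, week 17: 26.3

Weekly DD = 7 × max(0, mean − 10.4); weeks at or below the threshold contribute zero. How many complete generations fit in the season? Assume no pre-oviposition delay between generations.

8 generations

Weekly DD (7 × max(0, T̄ − 10.4)): 21.0, 0.0, 120.4, 93.8, 120.4, 113.4, 78.4, 26.6, 111.3, 71.4, 79.8, 0.0, 121.8, 116.2, 79.1, 60.9, 111.3.
Season total = 1325.8 DD.
Complete generations = ⌊1325.8 / 157⌋ = 8.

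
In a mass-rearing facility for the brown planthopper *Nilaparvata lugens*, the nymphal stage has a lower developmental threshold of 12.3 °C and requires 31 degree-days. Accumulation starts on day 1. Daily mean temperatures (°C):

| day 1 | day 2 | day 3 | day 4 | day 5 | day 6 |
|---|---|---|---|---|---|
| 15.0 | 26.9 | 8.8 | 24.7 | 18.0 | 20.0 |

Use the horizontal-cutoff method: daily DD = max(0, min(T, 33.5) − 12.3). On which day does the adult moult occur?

day 5

Daily DD above 12.3 °C (capped at 21.2): 2.7, 14.6, 0.0, 12.4, 5.7, 7.7.
Cumulative: 2.7, 17.3, 17.3, 29.7, 35.4, 43.1.
The total first reaches 31 DD on day 5.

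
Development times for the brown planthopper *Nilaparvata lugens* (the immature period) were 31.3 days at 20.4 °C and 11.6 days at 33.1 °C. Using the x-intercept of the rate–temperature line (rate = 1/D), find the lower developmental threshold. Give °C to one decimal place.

Equal thermal constants: D₁(T₁ − T_b) = D₂(T₂ − T_b).
31.3·(20.4 − T_b) = 11.6·(33.1 − T_b)
T_b = (31.3·20.4 − 11.6·33.1) / (31.3 − 11.6) = 254.56 / 19.7 = 12.922 °C ≈ 12.9 °C.

12.9 °C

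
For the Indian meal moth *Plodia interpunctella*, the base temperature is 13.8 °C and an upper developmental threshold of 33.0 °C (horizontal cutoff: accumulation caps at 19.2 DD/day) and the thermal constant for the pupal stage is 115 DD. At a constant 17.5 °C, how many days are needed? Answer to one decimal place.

Daily accumulation = 17.5 − 13.8 = 3.7 DD/day.
Duration = 115 / 3.7 = 31.081 ≈ 31.1 days.

31.1 days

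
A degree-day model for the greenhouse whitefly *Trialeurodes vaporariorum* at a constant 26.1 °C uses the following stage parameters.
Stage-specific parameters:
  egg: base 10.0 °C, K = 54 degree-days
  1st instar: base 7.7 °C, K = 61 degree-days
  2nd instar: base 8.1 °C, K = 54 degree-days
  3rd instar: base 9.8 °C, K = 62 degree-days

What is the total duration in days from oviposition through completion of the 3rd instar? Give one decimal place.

egg: 54 / (26.1 − 10.0) = 54 / 16.1 = 3.354 d.
1st instar: 61 / (26.1 − 7.7) = 61 / 18.4 = 3.315 d.
2nd instar: 54 / (26.1 − 8.1) = 54 / 18.0 = 3.000 d.
3rd instar: 62 / (26.1 − 9.8) = 62 / 16.3 = 3.804 d.
Sum = 13.473 ≈ 13.5 days.

13.5 days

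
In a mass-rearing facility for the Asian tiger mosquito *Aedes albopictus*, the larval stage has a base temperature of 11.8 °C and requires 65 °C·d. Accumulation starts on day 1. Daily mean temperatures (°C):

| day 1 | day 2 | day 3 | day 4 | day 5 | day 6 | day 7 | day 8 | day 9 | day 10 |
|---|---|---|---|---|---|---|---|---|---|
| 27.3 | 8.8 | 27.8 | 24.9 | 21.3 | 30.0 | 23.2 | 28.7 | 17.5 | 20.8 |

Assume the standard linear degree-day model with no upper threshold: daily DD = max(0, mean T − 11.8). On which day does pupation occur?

day 6

Daily DD above 11.8 °C: 15.5, 0.0, 16.0, 13.1, 9.5, 18.2, 11.4, 16.9, 5.7, 9.0.
Cumulative: 15.5, 15.5, 31.5, 44.6, 54.1, 72.3, 83.7, 100.6, 106.3, 115.3.
The total first reaches 65 DD on day 6.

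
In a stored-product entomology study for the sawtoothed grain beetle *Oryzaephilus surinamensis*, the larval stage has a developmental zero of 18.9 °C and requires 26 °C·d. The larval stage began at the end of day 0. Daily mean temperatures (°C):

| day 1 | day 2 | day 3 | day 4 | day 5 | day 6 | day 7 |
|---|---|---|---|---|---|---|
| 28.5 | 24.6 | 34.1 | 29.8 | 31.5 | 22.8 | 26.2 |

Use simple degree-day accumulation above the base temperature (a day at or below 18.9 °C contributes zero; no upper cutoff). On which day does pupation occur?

day 3

Daily DD above 18.9 °C: 9.6, 5.7, 15.2, 10.9, 12.6, 3.9, 7.3.
Cumulative: 9.6, 15.3, 30.5, 41.4, 54.0, 57.9, 65.2.
The total first reaches 26 DD on day 3.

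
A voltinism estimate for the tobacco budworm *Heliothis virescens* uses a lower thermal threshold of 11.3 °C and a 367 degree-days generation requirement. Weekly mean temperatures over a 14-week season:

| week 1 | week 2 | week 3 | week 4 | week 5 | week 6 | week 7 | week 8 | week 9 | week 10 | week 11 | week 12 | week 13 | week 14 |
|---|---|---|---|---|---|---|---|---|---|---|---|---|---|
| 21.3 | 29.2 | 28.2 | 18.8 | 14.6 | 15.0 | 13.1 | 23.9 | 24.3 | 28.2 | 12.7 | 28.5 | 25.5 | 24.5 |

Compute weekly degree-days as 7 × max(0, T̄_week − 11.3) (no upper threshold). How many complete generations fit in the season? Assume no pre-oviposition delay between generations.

Weekly DD (7 × max(0, T̄ − 11.3)): 70.0, 125.3, 118.3, 52.5, 23.1, 25.9, 12.6, 88.2, 91.0, 118.3, 9.8, 120.4, 99.4, 92.4.
Season total = 1047.2 DD.
Complete generations = ⌊1047.2 / 367⌋ = 2.

2 generations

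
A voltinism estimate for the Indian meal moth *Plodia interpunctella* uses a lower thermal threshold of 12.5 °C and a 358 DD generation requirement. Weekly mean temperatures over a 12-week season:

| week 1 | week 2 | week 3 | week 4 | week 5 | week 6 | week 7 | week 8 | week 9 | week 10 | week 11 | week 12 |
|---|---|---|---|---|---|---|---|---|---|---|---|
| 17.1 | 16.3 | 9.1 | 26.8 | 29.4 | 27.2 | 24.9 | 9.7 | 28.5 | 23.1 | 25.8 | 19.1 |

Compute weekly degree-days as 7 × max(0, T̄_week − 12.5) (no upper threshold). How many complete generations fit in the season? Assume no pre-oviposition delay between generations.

2 generations

Weekly DD (7 × max(0, T̄ − 12.5)): 32.2, 26.6, 0.0, 100.1, 118.3, 102.9, 86.8, 0.0, 112.0, 74.2, 93.1, 46.2.
Season total = 792.4 DD.
Complete generations = ⌊792.4 / 358⌋ = 2.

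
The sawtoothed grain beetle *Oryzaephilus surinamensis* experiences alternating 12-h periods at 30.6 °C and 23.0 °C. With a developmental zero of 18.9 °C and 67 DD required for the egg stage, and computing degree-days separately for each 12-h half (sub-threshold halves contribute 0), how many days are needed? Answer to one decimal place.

Day half: max(0, 30.6 − 18.9) × 0.5 = 11.7 × 0.5 = 5.85 DD.
Night half: max(0, 23.0 − 18.9) × 0.5 = 4.1 × 0.5 = 2.05 DD.
Per 24 h: 7.90 DD/day.
Duration = 67 / 7.90 = 8.481 ≈ 8.5 days.

8.5 days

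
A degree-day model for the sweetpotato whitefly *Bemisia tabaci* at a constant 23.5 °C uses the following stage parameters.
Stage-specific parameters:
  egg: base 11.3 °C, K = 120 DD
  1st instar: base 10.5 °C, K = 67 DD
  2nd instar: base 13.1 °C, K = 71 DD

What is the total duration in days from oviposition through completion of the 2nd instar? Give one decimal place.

21.8 days

egg: 120 / (23.5 − 11.3) = 120 / 12.2 = 9.836 d.
1st instar: 67 / (23.5 − 10.5) = 67 / 13.0 = 5.154 d.
2nd instar: 71 / (23.5 − 13.1) = 71 / 10.4 = 6.827 d.
Sum = 21.817 ≈ 21.8 days.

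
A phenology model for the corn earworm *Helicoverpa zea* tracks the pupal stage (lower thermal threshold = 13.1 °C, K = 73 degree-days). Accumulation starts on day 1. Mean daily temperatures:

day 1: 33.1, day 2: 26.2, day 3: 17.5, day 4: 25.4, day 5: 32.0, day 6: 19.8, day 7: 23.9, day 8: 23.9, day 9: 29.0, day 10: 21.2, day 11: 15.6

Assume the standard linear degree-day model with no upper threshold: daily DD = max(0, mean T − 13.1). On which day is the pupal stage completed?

day 6

Daily DD above 13.1 °C: 20.0, 13.1, 4.4, 12.3, 18.9, 6.7, 10.8, 10.8, 15.9, 8.1, 2.5.
Cumulative: 20.0, 33.1, 37.5, 49.8, 68.7, 75.4, 86.2, 97.0, 112.9, 121.0, 123.5.
The total first reaches 73 DD on day 6.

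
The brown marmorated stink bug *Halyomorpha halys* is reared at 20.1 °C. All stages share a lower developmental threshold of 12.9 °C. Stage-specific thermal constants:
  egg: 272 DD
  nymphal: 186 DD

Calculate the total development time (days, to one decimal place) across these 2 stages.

63.6 days

Daily accumulation at 20.1 °C = 20.1 − 12.9 = 7.2 DD/day.
Total K = 272 + 186 = 458 DD.
Total duration = 458 / 7.2 = 63.611 ≈ 63.6 days.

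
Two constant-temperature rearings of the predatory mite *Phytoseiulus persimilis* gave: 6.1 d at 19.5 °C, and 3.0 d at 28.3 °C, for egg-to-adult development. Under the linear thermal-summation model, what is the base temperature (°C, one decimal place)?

Under the model K = D·(T − T_b), so D₁·(T₁ − T_b) = D₂·(T₂ − T_b).
6.1·(19.5 − T_b) = 3.0·(28.3 − T_b)
T_b = (6.1·19.5 − 3.0·28.3) / (6.1 − 3.0) = 34.05 / 3.1 = 10.984 °C ≈ 11.0 °C.

11.0 °C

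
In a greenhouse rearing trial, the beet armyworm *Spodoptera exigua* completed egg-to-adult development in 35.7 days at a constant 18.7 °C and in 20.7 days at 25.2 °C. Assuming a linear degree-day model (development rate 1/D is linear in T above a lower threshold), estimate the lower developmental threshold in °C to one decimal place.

Equal thermal constants: D₁(T₁ − T_b) = D₂(T₂ − T_b).
35.7·(18.7 − T_b) = 20.7·(25.2 − T_b)
T_b = (35.7·18.7 − 20.7·25.2) / (35.7 − 20.7) = 145.95 / 15.0 = 9.730 °C ≈ 9.7 °C.

9.7 °C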